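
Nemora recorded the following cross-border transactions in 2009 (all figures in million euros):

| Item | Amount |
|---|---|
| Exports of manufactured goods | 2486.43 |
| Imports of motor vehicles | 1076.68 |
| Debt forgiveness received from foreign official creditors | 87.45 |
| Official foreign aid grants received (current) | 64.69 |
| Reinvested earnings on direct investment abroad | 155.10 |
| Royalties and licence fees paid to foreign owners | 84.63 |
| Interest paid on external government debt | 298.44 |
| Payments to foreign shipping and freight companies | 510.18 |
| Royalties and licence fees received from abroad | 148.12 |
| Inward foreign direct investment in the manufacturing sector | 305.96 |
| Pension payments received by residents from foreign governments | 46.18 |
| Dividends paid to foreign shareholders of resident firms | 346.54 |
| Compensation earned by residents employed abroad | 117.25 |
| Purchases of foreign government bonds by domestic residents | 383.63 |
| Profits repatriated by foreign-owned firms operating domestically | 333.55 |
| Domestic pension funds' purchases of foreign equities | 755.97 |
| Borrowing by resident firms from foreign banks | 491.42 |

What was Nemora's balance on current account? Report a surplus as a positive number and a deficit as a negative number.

367.75

Goods: 2486.43 - 1076.68 = 1409.75
Services: -84.63 + 148.12 - 510.18 = -446.69
Primary income: 117.25 - 346.54 - 333.55 + 155.10 - 298.44 = -706.18
Secondary income: 64.69 + 46.18 = 110.87
Current account = 1409.75 + (-446.69) + (-706.18) + 110.87 = 367.75
(Excluded from the current account — capital account: debt forgiveness received from foreign official creditors 87.45; financial account: inward foreign direct investment in the manufacturing sector 305.96, purchases of foreign government bonds by domestic residents 383.63, domestic pension funds' purchases of foreign equities 755.97, borrowing by resident firms from foreign banks 491.42.)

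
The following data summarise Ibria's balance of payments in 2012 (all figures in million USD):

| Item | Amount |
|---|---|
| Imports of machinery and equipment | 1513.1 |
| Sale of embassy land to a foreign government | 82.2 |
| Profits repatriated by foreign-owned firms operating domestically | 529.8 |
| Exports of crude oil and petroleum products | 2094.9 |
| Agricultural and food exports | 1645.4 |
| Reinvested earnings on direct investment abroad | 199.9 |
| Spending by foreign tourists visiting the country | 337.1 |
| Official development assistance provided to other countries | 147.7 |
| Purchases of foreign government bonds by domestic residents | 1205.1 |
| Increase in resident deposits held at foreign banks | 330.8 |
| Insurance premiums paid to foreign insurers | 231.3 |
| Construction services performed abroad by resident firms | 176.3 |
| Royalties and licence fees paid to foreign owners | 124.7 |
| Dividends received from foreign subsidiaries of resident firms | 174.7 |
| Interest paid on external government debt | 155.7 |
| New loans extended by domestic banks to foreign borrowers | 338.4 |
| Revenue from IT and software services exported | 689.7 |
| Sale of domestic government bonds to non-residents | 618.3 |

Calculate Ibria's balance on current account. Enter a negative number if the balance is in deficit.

Goods: 2094.9 + 1645.4 - 1513.1 = 2227.2
Services: -231.3 + 176.3 - 124.7 + 337.1 + 689.7 = 847.1
Primary income: 199.9 - 155.7 + 174.7 - 529.8 = -310.9
Secondary income: -147.7
Current account = 2227.2 + 847.1 + (-310.9) + (-147.7) = 2615.7
(Excluded from the current account — capital account: sale of embassy land to a foreign government 82.2; financial account: purchases of foreign government bonds by domestic residents 1205.1, increase in resident deposits held at foreign banks 330.8, new loans extended by domestic banks to foreign borrowers 338.4, sale of domestic government bonds to non-residents 618.3.)

2615.7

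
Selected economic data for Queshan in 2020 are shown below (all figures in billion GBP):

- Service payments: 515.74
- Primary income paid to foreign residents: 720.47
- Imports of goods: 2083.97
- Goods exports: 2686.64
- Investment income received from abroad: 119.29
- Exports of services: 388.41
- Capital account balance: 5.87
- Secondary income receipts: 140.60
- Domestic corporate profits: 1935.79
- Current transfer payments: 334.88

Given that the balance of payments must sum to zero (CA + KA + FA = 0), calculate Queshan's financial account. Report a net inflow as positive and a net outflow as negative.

314.25

Goods balance = 2686.64 - 2083.97 = 602.67
Services balance = 388.41 - 515.74 = -127.33
Trade balance (goods + services) = 602.67 + (-127.33) = 475.34
Net primary income = 119.29 - 720.47 = -601.18
Net secondary income = 140.60 - 334.88 = -194.28
Current account = 475.34 + (-601.18) + (-194.28) = -320.12
Financial account = -(-320.12 + 5.87) = 314.25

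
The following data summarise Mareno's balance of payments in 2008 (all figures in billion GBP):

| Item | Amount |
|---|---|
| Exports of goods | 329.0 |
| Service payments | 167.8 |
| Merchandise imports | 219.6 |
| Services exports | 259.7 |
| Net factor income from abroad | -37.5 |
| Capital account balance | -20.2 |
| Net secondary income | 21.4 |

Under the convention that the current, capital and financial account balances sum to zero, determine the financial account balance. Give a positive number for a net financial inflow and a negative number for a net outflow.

-165.0

Goods balance = 329.0 - 219.6 = 109.4
Services balance = 259.7 - 167.8 = 91.9
Trade balance (goods + services) = 109.4 + 91.9 = 201.3
Net primary income = -37.5
Net secondary income = 21.4
Current account = 201.3 + (-37.5) + 21.4 = 185.2
Financial account = -(185.2 + (-20.2)) = -165.0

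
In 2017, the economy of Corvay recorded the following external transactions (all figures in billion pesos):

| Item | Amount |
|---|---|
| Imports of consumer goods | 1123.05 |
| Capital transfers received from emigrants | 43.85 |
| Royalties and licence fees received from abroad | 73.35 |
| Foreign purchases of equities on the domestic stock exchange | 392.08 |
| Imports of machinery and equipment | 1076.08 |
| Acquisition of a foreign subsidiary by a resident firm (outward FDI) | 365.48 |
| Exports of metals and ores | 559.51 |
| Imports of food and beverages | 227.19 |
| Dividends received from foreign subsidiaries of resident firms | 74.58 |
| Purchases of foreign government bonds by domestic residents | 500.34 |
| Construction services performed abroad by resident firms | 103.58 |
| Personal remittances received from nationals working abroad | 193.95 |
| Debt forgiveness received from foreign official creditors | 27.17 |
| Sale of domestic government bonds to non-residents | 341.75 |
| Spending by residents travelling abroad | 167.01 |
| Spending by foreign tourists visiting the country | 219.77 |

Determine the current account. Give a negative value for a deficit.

-1368.59

Goods: -1076.08 - 227.19 - 1123.05 + 559.51 = -1866.81
Services: 103.58 + 219.77 - 167.01 + 73.35 = 229.69
Primary income: 74.58
Secondary income: 193.95
Current account = (-1866.81) + 229.69 + 74.58 + 193.95 = -1368.59
(Excluded from the current account — capital account: capital transfers received from emigrants 43.85, debt forgiveness received from foreign official creditors 27.17; financial account: foreign purchases of equities on the domestic stock exchange 392.08, acquisition of a foreign subsidiary by a resident firm (outward FDI) 365.48, purchases of foreign government bonds by domestic residents 500.34, sale of domestic government bonds to non-residents 341.75.)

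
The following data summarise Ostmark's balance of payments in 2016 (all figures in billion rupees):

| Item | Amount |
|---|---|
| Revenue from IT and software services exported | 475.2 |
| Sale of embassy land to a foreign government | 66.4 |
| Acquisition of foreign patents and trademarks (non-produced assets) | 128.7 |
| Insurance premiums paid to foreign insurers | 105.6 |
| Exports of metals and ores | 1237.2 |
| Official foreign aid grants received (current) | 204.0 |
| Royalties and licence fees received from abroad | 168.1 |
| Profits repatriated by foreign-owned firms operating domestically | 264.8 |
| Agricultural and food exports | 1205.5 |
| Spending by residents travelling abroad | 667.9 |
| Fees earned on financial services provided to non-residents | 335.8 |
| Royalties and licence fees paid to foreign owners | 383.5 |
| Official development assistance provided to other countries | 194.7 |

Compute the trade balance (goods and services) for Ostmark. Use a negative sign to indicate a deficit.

2264.8

Goods: 1237.2 + 1205.5 = 2442.7
Services: -105.6 + 335.8 + 475.2 + 168.1 - 667.9 - 383.5 = -177.9
Trade balance = 2442.7 + (-177.9) = 2264.8
(Excluded from the trade balance — capital account: sale of embassy land to a foreign government 66.4, acquisition of foreign patents and trademarks (non-produced assets) 128.7; secondary income: official foreign aid grants received (current) 204.0, official development assistance provided to other countries 194.7; primary income: profits repatriated by foreign-owned firms operating domestically 264.8.)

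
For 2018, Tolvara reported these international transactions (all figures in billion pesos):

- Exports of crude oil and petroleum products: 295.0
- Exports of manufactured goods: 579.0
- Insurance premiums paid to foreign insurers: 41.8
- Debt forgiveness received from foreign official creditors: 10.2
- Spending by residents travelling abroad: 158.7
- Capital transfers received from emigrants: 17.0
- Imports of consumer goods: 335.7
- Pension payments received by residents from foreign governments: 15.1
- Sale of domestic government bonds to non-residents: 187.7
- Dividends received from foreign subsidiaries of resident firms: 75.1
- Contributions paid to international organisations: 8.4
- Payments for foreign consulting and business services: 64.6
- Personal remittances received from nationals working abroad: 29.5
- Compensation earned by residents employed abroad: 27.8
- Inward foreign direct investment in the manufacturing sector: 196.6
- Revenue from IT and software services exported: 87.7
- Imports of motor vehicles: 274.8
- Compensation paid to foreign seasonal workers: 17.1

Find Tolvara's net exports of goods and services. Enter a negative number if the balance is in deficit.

Goods: -335.7 + 579.0 + 295.0 - 274.8 = 263.5
Services: -158.7 - 41.8 - 64.6 + 87.7 = -177.4
Trade balance = 263.5 + (-177.4) = 86.1
(Excluded from the trade balance — capital account: debt forgiveness received from foreign official creditors 10.2, capital transfers received from emigrants 17.0; secondary income: pension payments received by residents from foreign governments 15.1, contributions paid to international organisations 8.4, personal remittances received from nationals working abroad 29.5; financial account: sale of domestic government bonds to non-residents 187.7, inward foreign direct investment in the manufacturing sector 196.6; primary income: dividends received from foreign subsidiaries of resident firms 75.1, compensation earned by residents employed abroad 27.8, compensation paid to foreign seasonal workers 17.1.)

86.1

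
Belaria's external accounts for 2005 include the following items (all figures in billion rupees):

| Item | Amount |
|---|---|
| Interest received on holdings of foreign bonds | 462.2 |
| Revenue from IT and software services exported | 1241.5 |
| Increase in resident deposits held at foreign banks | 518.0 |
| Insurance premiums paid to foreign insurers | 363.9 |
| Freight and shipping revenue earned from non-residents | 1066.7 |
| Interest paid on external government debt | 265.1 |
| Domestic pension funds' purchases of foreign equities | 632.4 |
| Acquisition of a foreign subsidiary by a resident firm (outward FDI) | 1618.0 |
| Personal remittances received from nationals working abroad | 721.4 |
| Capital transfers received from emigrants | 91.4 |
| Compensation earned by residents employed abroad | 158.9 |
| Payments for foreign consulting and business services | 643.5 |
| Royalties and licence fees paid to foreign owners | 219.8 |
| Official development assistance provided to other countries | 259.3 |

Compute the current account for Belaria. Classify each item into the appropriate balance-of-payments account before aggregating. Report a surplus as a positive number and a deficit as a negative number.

Services: -643.5 - 363.9 + 1241.5 + 1066.7 - 219.8 = 1081.0
Primary income: 158.9 + 462.2 - 265.1 = 356.0
Secondary income: -259.3 + 721.4 = 462.1
Current account = 1081.0 + 356.0 + 462.1 = 1899.1
(Excluded from the current account — financial account: increase in resident deposits held at foreign banks 518.0, domestic pension funds' purchases of foreign equities 632.4, acquisition of a foreign subsidiary by a resident firm (outward FDI) 1618.0; capital account: capital transfers received from emigrants 91.4.)

1899.1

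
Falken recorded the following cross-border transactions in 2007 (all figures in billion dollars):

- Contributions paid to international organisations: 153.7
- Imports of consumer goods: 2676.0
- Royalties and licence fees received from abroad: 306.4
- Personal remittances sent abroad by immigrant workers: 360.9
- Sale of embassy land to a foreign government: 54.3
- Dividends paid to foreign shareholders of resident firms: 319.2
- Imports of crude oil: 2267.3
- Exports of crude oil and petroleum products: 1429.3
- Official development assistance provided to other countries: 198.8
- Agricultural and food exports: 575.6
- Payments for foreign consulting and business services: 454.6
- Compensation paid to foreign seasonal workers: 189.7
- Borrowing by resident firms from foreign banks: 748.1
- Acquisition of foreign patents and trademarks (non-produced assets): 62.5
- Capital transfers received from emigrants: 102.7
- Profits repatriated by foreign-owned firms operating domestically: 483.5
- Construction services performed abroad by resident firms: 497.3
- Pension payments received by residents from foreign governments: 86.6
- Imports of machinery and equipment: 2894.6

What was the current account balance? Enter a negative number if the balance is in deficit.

-7103.1

Goods: -2676.0 - 2894.6 - 2267.3 + 575.6 + 1429.3 = -5833.0
Services: -454.6 + 497.3 + 306.4 = 349.1
Primary income: -319.2 - 189.7 - 483.5 = -992.4
Secondary income: -153.7 - 198.8 - 360.9 + 86.6 = -626.8
Current account = (-5833.0) + 349.1 + (-992.4) + (-626.8) = -7103.1
(Excluded from the current account — capital account: sale of embassy land to a foreign government 54.3, acquisition of foreign patents and trademarks (non-produced assets) 62.5, capital transfers received from emigrants 102.7; financial account: borrowing by resident firms from foreign banks 748.1.)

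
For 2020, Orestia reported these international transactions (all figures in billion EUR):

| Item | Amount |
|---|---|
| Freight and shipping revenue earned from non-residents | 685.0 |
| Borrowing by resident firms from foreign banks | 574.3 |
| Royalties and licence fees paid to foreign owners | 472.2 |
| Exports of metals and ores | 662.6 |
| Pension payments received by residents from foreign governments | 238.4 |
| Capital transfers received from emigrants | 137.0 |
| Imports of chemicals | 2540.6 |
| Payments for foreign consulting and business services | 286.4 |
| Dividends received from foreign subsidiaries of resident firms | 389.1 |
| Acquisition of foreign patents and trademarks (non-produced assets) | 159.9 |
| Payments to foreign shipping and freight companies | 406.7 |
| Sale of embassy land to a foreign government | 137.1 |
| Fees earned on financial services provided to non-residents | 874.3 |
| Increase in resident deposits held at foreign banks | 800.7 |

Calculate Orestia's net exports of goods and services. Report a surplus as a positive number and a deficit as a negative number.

Goods: 662.6 - 2540.6 = -1878.0
Services: 874.3 + 685.0 - 472.2 - 406.7 - 286.4 = 394.0
Trade balance = -1878.0 + 394.0 = -1484.0
(Excluded from the trade balance — financial account: borrowing by resident firms from foreign banks 574.3, increase in resident deposits held at foreign banks 800.7; secondary income: pension payments received by residents from foreign governments 238.4; capital account: capital transfers received from emigrants 137.0, acquisition of foreign patents and trademarks (non-produced assets) 159.9, sale of embassy land to a foreign government 137.1; primary income: dividends received from foreign subsidiaries of resident firms 389.1.)

-1484.0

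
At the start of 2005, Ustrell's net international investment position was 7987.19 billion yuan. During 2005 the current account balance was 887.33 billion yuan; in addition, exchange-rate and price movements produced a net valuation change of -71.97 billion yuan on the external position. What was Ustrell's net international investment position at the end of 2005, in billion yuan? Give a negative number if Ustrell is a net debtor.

8802.55

Change in NIIP = current account + net valuation change = 887.33 + (-71.97) = 815.36
End-of-year NIIP = 7987.19 + 815.36 = 8802.55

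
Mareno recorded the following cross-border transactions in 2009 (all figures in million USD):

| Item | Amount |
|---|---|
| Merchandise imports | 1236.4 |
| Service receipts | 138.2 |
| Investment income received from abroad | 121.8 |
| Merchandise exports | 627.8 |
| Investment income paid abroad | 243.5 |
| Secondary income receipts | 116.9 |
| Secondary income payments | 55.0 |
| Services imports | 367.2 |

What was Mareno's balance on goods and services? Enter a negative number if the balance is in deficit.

-837.6

Goods balance = 627.8 - 1236.4 = -608.6
Services balance = 138.2 - 367.2 = -229.0
Trade balance (goods + services) = -608.6 + (-229.0) = -837.6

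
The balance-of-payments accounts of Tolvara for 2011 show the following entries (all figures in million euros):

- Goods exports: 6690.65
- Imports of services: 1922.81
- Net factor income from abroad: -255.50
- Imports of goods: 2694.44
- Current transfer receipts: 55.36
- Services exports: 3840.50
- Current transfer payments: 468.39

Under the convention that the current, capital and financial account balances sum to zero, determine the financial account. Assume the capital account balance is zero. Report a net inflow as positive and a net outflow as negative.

Goods balance = 6690.65 - 2694.44 = 3996.21
Services balance = 3840.50 - 1922.81 = 1917.69
Trade balance (goods + services) = 3996.21 + 1917.69 = 5913.90
Net primary income = -255.50
Net secondary income = 55.36 - 468.39 = -413.03
Current account = 5913.90 + (-255.50) + (-413.03) = 5245.37
Financial account = -(5245.37) = -5245.37

-5245.37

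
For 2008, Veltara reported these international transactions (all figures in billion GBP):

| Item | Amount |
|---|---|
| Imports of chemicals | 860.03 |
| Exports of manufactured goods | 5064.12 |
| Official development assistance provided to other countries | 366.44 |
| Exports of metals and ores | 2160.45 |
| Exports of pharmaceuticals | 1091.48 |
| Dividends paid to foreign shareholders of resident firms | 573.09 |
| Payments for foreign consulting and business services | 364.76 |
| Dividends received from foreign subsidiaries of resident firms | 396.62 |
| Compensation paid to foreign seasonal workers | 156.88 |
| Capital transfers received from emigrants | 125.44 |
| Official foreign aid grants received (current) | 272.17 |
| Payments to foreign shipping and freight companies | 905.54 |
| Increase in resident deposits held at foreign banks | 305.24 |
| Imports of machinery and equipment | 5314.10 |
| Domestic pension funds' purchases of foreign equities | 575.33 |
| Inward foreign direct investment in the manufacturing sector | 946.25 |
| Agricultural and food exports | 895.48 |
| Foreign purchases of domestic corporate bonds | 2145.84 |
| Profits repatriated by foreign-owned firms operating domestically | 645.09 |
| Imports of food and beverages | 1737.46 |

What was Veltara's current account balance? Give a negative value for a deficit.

Goods: 5064.12 - 860.03 - 5314.10 + 895.48 + 2160.45 + 1091.48 - 1737.46 = 1299.94
Services: -364.76 - 905.54 = -1270.30
Primary income: -573.09 - 645.09 + 396.62 - 156.88 = -978.44
Secondary income: 272.17 - 366.44 = -94.27
Current account = 1299.94 + (-1270.30) + (-978.44) + (-94.27) = -1043.07
(Excluded from the current account — capital account: capital transfers received from emigrants 125.44; financial account: increase in resident deposits held at foreign banks 305.24, domestic pension funds' purchases of foreign equities 575.33, inward foreign direct investment in the manufacturing sector 946.25, foreign purchases of domestic corporate bonds 2145.84.)

-1043.07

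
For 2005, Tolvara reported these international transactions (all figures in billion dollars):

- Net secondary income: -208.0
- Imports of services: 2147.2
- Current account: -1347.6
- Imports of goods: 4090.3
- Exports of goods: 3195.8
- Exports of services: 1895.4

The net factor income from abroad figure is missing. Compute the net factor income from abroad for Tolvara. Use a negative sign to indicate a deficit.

Current account = goods balance + services balance + net primary income + net secondary income
Sum of the known components = -1354.3
Net factor income from abroad = CA - (known components) = -1347.6 - (-1354.3) = 6.7

6.7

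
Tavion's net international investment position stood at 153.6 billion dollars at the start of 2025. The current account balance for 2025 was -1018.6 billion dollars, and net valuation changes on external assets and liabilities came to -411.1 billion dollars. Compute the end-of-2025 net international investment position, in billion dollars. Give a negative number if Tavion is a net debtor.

-1276.1

Change in NIIP = current account + net valuation change = -1018.6 + (-411.1) = -1429.7
End-of-year NIIP = 153.6 + (-1429.7) = -1276.1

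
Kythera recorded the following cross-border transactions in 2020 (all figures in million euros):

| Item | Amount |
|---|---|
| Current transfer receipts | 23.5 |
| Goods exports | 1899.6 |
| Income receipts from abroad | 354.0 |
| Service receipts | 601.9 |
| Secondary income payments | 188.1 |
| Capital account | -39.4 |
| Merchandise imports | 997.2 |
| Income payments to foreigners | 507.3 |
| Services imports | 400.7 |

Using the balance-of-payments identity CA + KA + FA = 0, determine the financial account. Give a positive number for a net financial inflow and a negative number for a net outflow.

Goods balance = 1899.6 - 997.2 = 902.4
Services balance = 601.9 - 400.7 = 201.2
Trade balance (goods + services) = 902.4 + 201.2 = 1103.6
Net primary income = 354.0 - 507.3 = -153.3
Net secondary income = 23.5 - 188.1 = -164.6
Current account = 1103.6 + (-153.3) + (-164.6) = 785.7
Financial account = -(785.7 + (-39.4)) = -746.3

-746.3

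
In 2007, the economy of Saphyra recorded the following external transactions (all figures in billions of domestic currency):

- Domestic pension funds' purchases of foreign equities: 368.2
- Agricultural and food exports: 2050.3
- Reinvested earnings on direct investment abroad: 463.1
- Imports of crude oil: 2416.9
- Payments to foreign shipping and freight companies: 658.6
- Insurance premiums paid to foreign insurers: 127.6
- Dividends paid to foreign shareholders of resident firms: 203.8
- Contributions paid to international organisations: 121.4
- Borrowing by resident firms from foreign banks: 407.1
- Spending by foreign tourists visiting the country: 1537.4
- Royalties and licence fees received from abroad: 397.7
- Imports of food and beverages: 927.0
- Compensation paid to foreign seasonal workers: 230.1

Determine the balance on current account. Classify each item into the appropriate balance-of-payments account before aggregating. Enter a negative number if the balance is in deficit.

-236.9

Goods: -927.0 + 2050.3 - 2416.9 = -1293.6
Services: -127.6 + 1537.4 + 397.7 - 658.6 = 1148.9
Primary income: -203.8 + 463.1 - 230.1 = 29.2
Secondary income: -121.4
Current account = (-1293.6) + 1148.9 + 29.2 + (-121.4) = -236.9
(Excluded from the current account — financial account: domestic pension funds' purchases of foreign equities 368.2, borrowing by resident firms from foreign banks 407.1.)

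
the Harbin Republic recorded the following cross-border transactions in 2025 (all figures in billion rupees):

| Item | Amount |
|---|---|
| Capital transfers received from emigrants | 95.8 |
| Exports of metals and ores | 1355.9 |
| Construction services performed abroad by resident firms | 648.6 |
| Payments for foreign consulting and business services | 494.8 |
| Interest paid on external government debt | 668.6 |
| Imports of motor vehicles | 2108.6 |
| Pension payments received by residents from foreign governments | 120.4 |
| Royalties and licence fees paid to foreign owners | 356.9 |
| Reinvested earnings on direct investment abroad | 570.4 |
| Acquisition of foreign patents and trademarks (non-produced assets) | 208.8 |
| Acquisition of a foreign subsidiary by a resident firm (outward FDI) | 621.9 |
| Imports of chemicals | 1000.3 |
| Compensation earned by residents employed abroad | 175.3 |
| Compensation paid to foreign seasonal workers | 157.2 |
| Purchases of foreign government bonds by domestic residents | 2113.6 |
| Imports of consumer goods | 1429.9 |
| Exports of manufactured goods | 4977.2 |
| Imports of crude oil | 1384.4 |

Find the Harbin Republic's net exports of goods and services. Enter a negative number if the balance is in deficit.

206.8

Goods: -1429.9 - 1384.4 + 1355.9 - 1000.3 - 2108.6 + 4977.2 = 409.9
Services: 648.6 - 494.8 - 356.9 = -203.1
Trade balance = 409.9 + (-203.1) = 206.8
(Excluded from the trade balance — capital account: capital transfers received from emigrants 95.8, acquisition of foreign patents and trademarks (non-produced assets) 208.8; primary income: interest paid on external government debt 668.6, reinvested earnings on direct investment abroad 570.4, compensation earned by residents employed abroad 175.3, compensation paid to foreign seasonal workers 157.2; secondary income: pension payments received by residents from foreign governments 120.4; financial account: acquisition of a foreign subsidiary by a resident firm (outward FDI) 621.9, purchases of foreign government bonds by domestic residents 2113.6.)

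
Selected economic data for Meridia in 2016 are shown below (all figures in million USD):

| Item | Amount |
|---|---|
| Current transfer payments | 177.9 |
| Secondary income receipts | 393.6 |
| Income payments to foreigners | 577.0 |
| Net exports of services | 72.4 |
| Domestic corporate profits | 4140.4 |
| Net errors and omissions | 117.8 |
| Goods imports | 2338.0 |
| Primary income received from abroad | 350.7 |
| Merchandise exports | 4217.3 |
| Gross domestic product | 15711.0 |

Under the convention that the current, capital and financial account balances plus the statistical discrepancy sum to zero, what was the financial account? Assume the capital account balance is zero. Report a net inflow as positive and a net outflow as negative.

-2058.9

Goods balance = 4217.3 - 2338.0 = 1879.3
Services balance = 72.4
Trade balance (goods + services) = 1879.3 + 72.4 = 1951.7
Net primary income = 350.7 - 577.0 = -226.3
Net secondary income = 393.6 - 177.9 = 215.7
Current account = 1951.7 + (-226.3) + 215.7 = 1941.1
Financial account = -(1941.1 + 117.8) = -2058.9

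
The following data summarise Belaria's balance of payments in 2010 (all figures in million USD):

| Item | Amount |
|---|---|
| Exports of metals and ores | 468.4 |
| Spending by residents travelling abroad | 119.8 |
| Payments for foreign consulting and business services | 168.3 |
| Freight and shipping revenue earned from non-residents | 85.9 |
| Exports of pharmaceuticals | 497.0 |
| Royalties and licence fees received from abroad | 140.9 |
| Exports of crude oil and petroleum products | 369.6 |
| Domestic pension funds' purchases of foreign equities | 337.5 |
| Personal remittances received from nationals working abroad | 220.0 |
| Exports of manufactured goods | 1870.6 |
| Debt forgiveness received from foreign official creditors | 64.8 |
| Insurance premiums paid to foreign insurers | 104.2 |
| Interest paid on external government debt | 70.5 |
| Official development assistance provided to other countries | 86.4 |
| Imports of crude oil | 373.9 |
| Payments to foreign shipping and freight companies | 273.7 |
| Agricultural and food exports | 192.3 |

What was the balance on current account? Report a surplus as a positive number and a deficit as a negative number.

Goods: 369.6 + 192.3 + 497.0 + 1870.6 + 468.4 - 373.9 = 3024.0
Services: -273.7 - 168.3 + 85.9 - 104.2 + 140.9 - 119.8 = -439.2
Primary income: -70.5
Secondary income: 220.0 - 86.4 = 133.6
Current account = 3024.0 + (-439.2) + (-70.5) + 133.6 = 2647.9
(Excluded from the current account — financial account: domestic pension funds' purchases of foreign equities 337.5; capital account: debt forgiveness received from foreign official creditors 64.8.)

2647.9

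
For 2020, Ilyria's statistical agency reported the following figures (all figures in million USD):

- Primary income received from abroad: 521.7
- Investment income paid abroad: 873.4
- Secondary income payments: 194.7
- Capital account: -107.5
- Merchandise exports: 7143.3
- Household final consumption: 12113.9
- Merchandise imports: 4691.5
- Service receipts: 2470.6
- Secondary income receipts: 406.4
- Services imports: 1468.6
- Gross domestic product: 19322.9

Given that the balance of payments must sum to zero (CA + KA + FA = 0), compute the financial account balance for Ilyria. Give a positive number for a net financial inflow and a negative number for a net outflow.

Goods balance = 7143.3 - 4691.5 = 2451.8
Services balance = 2470.6 - 1468.6 = 1002.0
Trade balance (goods + services) = 2451.8 + 1002.0 = 3453.8
Net primary income = 521.7 - 873.4 = -351.7
Net secondary income = 406.4 - 194.7 = 211.7
Current account = 3453.8 + (-351.7) + 211.7 = 3313.8
Financial account = -(3313.8 + (-107.5)) = -3206.3

-3206.3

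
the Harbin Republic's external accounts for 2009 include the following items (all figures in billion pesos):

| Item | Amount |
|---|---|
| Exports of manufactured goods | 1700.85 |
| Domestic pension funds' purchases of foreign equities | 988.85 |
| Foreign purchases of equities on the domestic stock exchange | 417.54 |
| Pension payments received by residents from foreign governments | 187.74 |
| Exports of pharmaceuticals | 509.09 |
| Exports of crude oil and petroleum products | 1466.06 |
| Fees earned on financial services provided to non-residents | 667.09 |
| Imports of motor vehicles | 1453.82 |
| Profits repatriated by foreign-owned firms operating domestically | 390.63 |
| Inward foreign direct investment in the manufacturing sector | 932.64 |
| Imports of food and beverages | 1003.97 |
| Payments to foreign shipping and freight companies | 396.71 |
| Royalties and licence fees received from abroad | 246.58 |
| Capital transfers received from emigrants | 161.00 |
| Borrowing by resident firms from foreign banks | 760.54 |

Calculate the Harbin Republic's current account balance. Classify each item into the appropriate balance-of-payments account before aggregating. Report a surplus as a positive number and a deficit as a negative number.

Goods: 1700.85 + 509.09 - 1453.82 - 1003.97 + 1466.06 = 1218.21
Services: -396.71 + 246.58 + 667.09 = 516.96
Primary income: -390.63
Secondary income: 187.74
Current account = 1218.21 + 516.96 + (-390.63) + 187.74 = 1532.28
(Excluded from the current account — financial account: domestic pension funds' purchases of foreign equities 988.85, foreign purchases of equities on the domestic stock exchange 417.54, inward foreign direct investment in the manufacturing sector 932.64, borrowing by resident firms from foreign banks 760.54; capital account: capital transfers received from emigrants 161.00.)

1532.28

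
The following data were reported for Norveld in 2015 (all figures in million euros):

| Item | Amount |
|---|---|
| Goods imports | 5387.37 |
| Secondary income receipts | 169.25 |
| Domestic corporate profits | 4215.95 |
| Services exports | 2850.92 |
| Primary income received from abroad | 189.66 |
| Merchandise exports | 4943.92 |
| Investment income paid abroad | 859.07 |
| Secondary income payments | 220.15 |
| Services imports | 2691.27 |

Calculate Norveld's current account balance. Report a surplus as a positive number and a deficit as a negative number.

-1004.11

Goods balance = 4943.92 - 5387.37 = -443.45
Services balance = 2850.92 - 2691.27 = 159.65
Trade balance (goods + services) = -443.45 + 159.65 = -283.80
Net primary income = 189.66 - 859.07 = -669.41
Net secondary income = 169.25 - 220.15 = -50.90
Current account = -283.80 + (-669.41) + (-50.90) = -1004.11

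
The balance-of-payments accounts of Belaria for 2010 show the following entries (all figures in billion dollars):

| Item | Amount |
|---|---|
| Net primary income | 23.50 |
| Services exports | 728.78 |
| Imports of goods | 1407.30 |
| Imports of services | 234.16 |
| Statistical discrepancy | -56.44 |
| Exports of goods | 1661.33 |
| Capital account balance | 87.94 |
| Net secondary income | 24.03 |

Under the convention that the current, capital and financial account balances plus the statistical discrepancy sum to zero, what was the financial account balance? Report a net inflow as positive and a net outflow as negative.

-827.68

Goods balance = 1661.33 - 1407.30 = 254.03
Services balance = 728.78 - 234.16 = 494.62
Trade balance (goods + services) = 254.03 + 494.62 = 748.65
Net primary income = 23.50
Net secondary income = 24.03
Current account = 748.65 + 23.50 + 24.03 = 796.18
Financial account = -(796.18 + 87.94 + (-56.44)) = -827.68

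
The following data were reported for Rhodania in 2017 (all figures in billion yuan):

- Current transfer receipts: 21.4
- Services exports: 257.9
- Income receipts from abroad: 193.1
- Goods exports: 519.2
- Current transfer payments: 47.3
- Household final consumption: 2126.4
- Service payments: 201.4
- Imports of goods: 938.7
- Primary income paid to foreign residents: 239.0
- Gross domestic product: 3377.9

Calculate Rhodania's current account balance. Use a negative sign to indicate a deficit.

Goods balance = 519.2 - 938.7 = -419.5
Services balance = 257.9 - 201.4 = 56.5
Trade balance (goods + services) = -419.5 + 56.5 = -363.0
Net primary income = 193.1 - 239.0 = -45.9
Net secondary income = 21.4 - 47.3 = -25.9
Current account = -363.0 + (-45.9) + (-25.9) = -434.8

-434.8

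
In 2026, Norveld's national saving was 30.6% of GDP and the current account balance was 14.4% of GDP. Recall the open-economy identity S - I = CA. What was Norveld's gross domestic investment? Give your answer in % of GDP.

16.2

I = S - CA = 30.6 - 14.4 = 16.2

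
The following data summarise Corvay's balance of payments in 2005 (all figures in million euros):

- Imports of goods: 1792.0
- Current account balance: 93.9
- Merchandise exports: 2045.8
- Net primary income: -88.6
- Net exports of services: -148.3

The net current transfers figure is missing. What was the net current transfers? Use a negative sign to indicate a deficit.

77.0

Current account = goods balance + services balance + net primary income + net secondary income
Sum of the known components = 16.9
Net current transfers = CA - (known components) = 93.9 - 16.9 = 77.0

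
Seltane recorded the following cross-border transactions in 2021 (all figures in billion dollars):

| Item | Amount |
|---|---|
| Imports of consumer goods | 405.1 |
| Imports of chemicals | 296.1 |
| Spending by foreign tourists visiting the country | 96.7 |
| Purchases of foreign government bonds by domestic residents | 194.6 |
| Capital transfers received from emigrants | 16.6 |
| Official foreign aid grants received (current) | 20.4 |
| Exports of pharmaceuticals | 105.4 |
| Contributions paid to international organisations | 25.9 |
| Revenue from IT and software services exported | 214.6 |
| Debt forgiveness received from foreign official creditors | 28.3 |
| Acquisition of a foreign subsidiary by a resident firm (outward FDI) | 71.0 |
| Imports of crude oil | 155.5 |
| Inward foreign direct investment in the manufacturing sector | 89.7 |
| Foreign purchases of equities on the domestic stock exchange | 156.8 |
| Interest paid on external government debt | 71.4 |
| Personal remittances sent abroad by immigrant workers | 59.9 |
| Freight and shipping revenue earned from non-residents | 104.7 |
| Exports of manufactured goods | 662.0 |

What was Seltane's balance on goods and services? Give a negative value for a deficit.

326.7

Goods: -405.1 - 155.5 - 296.1 + 662.0 + 105.4 = -89.3
Services: 214.6 + 96.7 + 104.7 = 416.0
Trade balance = -89.3 + 416.0 = 326.7
(Excluded from the trade balance — financial account: purchases of foreign government bonds by domestic residents 194.6, acquisition of a foreign subsidiary by a resident firm (outward FDI) 71.0, inward foreign direct investment in the manufacturing sector 89.7, foreign purchases of equities on the domestic stock exchange 156.8; capital account: capital transfers received from emigrants 16.6, debt forgiveness received from foreign official creditors 28.3; secondary income: official foreign aid grants received (current) 20.4, contributions paid to international organisations 25.9, personal remittances sent abroad by immigrant workers 59.9; primary income: interest paid on external government debt 71.4.)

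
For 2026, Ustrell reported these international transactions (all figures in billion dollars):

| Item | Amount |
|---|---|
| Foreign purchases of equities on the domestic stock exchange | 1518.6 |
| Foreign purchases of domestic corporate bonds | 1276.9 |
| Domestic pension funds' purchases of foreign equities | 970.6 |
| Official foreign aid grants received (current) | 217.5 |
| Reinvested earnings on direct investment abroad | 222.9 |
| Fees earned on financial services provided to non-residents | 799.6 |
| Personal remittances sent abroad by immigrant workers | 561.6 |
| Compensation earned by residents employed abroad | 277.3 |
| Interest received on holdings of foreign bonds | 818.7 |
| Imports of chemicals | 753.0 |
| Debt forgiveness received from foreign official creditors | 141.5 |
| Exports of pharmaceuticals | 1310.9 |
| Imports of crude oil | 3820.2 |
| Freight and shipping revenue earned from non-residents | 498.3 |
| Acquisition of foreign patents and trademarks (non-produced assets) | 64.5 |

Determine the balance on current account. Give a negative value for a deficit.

-989.6

Goods: -3820.2 - 753.0 + 1310.9 = -3262.3
Services: 498.3 + 799.6 = 1297.9
Primary income: 222.9 + 277.3 + 818.7 = 1318.9
Secondary income: -561.6 + 217.5 = -344.1
Current account = (-3262.3) + 1297.9 + 1318.9 + (-344.1) = -989.6
(Excluded from the current account — financial account: foreign purchases of equities on the domestic stock exchange 1518.6, foreign purchases of domestic corporate bonds 1276.9, domestic pension funds' purchases of foreign equities 970.6; capital account: debt forgiveness received from foreign official creditors 141.5, acquisition of foreign patents and trademarks (non-produced assets) 64.5.)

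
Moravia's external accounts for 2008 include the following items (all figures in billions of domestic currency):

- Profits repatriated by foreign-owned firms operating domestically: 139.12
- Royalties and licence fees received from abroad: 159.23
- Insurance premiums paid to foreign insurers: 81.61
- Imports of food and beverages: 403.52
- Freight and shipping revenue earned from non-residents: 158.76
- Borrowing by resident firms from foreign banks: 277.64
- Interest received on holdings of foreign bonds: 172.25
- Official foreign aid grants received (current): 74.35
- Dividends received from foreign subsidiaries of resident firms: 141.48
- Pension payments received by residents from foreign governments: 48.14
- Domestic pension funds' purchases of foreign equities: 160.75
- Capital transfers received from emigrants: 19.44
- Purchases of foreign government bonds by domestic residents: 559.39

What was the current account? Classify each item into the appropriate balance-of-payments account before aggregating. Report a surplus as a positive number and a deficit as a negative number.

Goods: -403.52
Services: 158.76 - 81.61 + 159.23 = 236.38
Primary income: 172.25 - 139.12 + 141.48 = 174.61
Secondary income: 74.35 + 48.14 = 122.49
Current account = (-403.52) + 236.38 + 174.61 + 122.49 = 129.96
(Excluded from the current account — financial account: borrowing by resident firms from foreign banks 277.64, domestic pension funds' purchases of foreign equities 160.75, purchases of foreign government bonds by domestic residents 559.39; capital account: capital transfers received from emigrants 19.44.)

129.96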